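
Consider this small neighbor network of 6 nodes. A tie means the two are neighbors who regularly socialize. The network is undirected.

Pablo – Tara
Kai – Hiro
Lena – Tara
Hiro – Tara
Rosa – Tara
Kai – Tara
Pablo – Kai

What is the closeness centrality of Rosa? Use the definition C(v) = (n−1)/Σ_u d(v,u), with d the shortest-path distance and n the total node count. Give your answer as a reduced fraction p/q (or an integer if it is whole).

5/9

Distances from Rosa: Hiro:2, Kai:2, Lena:2, Pablo:2, Tara:1. Sum = 9.
n = 6, so closeness = 5/9.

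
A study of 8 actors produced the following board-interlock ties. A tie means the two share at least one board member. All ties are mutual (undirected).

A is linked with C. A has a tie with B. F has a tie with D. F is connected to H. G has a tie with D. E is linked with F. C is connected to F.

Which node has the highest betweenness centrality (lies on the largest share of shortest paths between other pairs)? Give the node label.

F

Unnormalized betweenness of each node: A:6, B:0, C:10, D:6, E:0, F:17, G:0, H:0.
F has the largest value, 17, making it the main broker — the node through which the most shortest paths run.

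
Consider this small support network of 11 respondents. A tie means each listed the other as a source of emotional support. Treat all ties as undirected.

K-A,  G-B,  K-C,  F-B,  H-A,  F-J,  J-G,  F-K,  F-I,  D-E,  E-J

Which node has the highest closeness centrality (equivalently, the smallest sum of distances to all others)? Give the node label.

Farness (sum of distances to all others) for each node — A:28, B:25, C:30, D:37, E:28, F:18, G:28, H:37, I:27, J:21, K:21.
The smallest farness is 18, for F, so F has the highest closeness.

F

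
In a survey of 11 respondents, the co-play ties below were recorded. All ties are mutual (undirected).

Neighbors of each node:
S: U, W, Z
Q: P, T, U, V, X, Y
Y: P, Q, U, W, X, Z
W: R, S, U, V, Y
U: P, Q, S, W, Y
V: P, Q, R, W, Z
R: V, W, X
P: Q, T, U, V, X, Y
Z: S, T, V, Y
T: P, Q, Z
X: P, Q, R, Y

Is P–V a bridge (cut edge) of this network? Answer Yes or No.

No

Even without that edge, P still reaches V via P – Q – V, so the network stays connected. Not a bridge.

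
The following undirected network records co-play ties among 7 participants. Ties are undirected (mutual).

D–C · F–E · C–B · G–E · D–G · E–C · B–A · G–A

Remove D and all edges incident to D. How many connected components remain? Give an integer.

1

D's neighbors (C and G) remain reachable from one another through other ties, so the rest of the network stays in one piece.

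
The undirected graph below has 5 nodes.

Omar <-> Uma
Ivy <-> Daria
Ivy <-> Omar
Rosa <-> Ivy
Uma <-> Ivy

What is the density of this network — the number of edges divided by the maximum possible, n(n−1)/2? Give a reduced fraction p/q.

There are 5 edges and 5 nodes, so the maximum possible is C(5,2) = 10.
Density = 5/10 = 1/2.

1/2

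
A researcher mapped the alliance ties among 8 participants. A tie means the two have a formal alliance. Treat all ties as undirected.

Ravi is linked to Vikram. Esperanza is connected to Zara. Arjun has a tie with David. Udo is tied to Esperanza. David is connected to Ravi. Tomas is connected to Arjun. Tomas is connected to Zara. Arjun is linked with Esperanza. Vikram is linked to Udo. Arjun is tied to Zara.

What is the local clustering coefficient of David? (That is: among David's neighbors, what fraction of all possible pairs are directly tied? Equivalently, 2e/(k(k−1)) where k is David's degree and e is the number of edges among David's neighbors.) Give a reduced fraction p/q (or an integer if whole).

David's neighbors: Arjun and Ravi (k = 2).
Possible neighbor pairs: C(2,2) = 1. Edges among them: none → e = 0.
Clustering(David) = 0/1.

0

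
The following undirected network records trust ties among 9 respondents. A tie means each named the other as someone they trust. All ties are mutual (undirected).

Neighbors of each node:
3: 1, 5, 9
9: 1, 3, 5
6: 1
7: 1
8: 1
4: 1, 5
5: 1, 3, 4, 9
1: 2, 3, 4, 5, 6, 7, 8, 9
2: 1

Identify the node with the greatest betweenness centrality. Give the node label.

Unnormalized betweenness of each node: 1:23, 2:0, 3:0, 4:0, 5:1, 6:0, 7:0, 8:0, 9:0.
1 has the largest value, 23, making it the main broker — the node through which the most shortest paths run.

1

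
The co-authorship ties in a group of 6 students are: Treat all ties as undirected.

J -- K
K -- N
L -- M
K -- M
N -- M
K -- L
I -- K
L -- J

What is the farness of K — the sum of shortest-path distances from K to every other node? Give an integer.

5

Distances from K: I:1, J:1, L:1, M:1, N:1.
Sum = 1 + 1 + 1 + 1 + 1 = 5.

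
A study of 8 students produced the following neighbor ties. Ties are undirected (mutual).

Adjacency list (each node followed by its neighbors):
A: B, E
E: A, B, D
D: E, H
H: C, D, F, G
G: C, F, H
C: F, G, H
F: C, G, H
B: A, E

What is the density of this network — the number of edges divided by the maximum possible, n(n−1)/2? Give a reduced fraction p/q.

There are 11 edges and 8 nodes, so the maximum possible is C(8,2) = 28.
Density = 11/28.

11/28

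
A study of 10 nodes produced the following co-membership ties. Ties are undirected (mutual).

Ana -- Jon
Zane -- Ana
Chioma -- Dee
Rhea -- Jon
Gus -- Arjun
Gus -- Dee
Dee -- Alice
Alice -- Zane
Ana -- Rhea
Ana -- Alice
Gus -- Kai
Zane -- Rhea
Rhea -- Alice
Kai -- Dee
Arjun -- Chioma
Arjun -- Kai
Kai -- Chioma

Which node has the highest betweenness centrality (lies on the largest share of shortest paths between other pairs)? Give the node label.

Unnormalized betweenness of each node: Alice:20, Ana:7/2, Arjun:1/3, Chioma:2, Dee:61/3, Gus:2, Jon:0, Kai:7/3, Rhea:7/2, Zane:0.
Dee has the largest value, 61/3, making it the main broker — the node through which the most shortest paths run.

Dee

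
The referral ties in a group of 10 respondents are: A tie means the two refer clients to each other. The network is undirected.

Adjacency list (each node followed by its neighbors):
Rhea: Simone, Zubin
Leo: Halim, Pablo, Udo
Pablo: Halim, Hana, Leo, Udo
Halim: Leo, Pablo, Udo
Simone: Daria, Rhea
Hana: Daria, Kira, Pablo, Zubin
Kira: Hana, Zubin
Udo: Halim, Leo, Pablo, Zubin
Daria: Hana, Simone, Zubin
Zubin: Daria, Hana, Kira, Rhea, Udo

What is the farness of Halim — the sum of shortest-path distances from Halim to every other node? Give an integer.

Distances from Halim: Daria:3, Hana:2, Kira:3, Leo:1, Pablo:1, Rhea:3, Simone:4, Udo:1, Zubin:2.
Sum = 3 + 2 + 3 + 1 + 1 + 3 + 4 + 1 + 2 = 20.

20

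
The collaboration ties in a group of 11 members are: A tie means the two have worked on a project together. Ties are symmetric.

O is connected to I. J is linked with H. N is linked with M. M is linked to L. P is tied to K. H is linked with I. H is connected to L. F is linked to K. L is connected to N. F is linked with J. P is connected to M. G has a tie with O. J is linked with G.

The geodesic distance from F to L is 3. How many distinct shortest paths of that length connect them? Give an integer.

The shortest distance is 3, and the only length-3 path is F–J–H–L. So there is exactly 1 shortest path.

1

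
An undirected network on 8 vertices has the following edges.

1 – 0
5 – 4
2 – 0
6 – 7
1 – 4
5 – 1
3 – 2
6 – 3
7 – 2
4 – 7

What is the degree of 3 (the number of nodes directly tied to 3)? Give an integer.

3 is directly tied to 2 and 6. That is 2 neighbors, so the degree of 3 is 2.

2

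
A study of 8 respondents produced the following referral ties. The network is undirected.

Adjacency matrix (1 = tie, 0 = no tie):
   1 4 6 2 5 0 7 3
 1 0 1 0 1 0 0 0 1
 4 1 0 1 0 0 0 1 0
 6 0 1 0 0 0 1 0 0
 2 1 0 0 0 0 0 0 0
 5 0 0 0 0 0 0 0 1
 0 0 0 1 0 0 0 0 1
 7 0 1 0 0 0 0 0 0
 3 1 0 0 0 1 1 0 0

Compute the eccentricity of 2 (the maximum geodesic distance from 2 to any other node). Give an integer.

Distances from 2: 0:3, 1:1, 3:2, 4:2, 5:3, 6:3, 7:3.
The largest is 3 (to 6, 7, 5, and 0), so the eccentricity of 2 is 3.

3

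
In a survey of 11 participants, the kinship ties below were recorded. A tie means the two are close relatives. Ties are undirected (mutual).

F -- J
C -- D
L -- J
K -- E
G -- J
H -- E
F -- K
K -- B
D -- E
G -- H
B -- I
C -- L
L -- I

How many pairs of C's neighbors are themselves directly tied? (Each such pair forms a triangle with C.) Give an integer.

C's neighbors are D and L, but none of them are tied to each other, so no triangle contains C.

0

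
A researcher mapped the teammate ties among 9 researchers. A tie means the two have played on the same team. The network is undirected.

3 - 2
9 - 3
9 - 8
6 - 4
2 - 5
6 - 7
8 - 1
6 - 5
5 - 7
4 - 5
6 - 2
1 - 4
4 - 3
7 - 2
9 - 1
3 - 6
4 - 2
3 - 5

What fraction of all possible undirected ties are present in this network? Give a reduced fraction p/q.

There are 18 edges and 9 nodes, so the maximum possible is C(9,2) = 36.
Density = 18/36 = 1/2.

1/2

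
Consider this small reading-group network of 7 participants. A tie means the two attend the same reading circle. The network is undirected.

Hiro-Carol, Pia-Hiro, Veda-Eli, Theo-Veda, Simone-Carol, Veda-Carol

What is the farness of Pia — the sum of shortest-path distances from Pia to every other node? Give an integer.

Distances from Pia: Carol:2, Eli:4, Hiro:1, Simone:3, Theo:4, Veda:3.
Sum = 2 + 4 + 1 + 3 + 4 + 3 = 17.

17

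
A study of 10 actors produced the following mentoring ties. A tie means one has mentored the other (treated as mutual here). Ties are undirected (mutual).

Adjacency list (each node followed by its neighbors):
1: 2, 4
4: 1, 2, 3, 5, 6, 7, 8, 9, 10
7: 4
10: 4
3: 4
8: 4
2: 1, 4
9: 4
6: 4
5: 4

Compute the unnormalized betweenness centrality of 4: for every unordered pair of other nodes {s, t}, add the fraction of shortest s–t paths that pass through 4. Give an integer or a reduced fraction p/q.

Pairs whose geodesics pass through 4 — 10–1: 1; 10–5: 1; 10–8: 1; 10–3: 1; 10–6: 1; 10–7: 1; 10–2: 1; 10–9: 1; 1–5: 1; 1–8: 1; 1–3: 1; 1–6: 1; 1–7: 1; 1–9: 1 … (+21 more pairs).
All other pairs contribute 0.
Summing the contributions gives betweenness(4) = 35.

35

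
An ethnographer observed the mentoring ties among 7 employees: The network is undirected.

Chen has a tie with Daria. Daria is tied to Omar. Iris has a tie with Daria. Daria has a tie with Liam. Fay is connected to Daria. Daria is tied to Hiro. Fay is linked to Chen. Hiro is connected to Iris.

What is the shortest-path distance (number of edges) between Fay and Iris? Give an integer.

2

One shortest route is Fay – Daria – Iris, which uses 2 edges, and Fay and Iris are not directly tied, so nothing shorter exists. So d(Fay,Iris) = 2.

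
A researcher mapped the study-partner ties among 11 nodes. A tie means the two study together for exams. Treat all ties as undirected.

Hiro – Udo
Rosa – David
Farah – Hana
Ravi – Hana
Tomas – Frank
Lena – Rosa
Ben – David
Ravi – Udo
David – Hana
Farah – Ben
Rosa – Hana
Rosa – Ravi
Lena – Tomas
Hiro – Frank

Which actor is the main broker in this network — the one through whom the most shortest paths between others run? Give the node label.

Rosa

Unnormalized betweenness of each node: Ben:1/2, David:13/2, Farah:3/2, Frank:3, Hana:11, Hiro:4, Lena:10, Ravi:12, Rosa:33/2, Tomas:6, Udo:8.
Rosa has the largest value, 33/2, making it the main broker — the node through which the most shortest paths run.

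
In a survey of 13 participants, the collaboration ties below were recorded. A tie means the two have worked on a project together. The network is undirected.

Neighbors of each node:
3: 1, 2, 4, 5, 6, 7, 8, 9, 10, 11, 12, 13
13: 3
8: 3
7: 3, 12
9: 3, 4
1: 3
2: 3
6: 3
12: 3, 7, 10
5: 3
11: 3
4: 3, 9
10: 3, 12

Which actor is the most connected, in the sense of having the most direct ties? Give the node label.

Degrees — 1:1, 2:1, 3:12, 4:2, 5:1, 6:1, 7:2, 8:1, 9:2, 10:2, 11:1, 12:3, 13:1.
The maximum is 12, attained only by 3.

3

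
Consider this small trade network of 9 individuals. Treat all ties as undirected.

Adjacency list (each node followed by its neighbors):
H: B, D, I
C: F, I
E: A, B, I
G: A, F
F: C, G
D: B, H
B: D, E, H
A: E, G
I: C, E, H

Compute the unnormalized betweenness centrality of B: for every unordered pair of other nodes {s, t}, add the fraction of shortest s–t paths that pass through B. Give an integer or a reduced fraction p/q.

13/3

Pairs whose geodesics pass through B — H–G: 1/3; H–A: 1/2; H–E: 1/2; G–D: 1; A–D: 1; E–D: 1.
All other pairs contribute 0.
Summing the contributions gives betweenness(B) = 13/3.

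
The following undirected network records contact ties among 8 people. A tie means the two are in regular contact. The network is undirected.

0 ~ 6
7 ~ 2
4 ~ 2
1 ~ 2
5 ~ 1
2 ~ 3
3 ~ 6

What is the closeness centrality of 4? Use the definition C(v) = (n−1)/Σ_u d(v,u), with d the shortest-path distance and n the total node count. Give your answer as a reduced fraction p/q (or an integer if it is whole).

7/17

Distances from 4: 0:4, 1:2, 2:1, 3:2, 5:3, 6:3, 7:2. Sum = 17.
n = 8, so closeness = 7/17.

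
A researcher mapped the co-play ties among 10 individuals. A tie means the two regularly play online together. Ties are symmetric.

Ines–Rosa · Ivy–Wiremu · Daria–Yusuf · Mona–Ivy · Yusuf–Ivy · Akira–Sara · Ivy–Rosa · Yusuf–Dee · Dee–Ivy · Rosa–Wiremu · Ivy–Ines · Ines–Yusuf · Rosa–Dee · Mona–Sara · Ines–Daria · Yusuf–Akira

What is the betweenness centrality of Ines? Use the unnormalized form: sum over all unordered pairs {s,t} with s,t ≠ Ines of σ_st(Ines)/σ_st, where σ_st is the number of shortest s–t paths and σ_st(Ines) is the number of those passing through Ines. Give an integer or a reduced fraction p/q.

10/3

Pairs whose geodesics pass through Ines — Akira–Rosa: 1/3; Mona–Daria: 1/2; Rosa–Yusuf: 1/3; Rosa–Daria: 1; Wiremu–Daria: 2/3; Ivy–Daria: 1/2.
All other pairs contribute 0.
Summing the contributions gives betweenness(Ines) = 10/3.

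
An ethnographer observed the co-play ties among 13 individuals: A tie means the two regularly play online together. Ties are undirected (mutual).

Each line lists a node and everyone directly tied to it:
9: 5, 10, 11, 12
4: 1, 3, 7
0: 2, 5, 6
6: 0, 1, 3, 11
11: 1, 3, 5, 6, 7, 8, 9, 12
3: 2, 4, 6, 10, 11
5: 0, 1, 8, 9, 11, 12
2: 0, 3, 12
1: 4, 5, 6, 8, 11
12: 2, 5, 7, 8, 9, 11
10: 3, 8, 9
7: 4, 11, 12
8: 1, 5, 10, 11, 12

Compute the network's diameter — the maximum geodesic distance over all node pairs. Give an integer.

3

Eccentricity of each node (its greatest distance to any other): 0:3, 1:3, 2:3, 3:2, 4:3, 5:2, 6:2, 7:3, 8:2, 9:3, 10:3, 11:2, 12:2.
The maximum eccentricity is 3, realized for instance by the pair 1–2 via 1 – 4 – 3 – 2. So the diameter is 3.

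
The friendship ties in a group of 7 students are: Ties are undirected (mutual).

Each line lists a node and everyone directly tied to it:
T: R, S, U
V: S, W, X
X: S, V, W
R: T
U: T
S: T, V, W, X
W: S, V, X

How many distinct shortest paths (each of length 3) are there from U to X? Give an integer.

1

The shortest distance is 3, and the only length-3 path is U–T–S–X. So there is exactly 1 shortest path.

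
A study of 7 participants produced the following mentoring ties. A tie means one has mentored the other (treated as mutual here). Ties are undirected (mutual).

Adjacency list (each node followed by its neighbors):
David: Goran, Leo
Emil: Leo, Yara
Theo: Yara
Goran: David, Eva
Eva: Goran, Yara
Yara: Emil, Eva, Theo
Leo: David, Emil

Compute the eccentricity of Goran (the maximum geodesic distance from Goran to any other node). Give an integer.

3

Distances from Goran: David:1, Emil:3, Eva:1, Leo:2, Theo:3, Yara:2.
The largest is 3 (to Emil and Theo), so the eccentricity of Goran is 3.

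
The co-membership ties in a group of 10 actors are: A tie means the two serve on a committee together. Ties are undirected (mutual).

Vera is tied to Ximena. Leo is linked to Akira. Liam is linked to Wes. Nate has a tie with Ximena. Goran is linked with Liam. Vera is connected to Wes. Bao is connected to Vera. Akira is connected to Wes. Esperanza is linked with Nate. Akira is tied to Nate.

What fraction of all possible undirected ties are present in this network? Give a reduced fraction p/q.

There are 10 edges and 10 nodes, so the maximum possible is C(10,2) = 45.
Density = 10/45 = 2/9.

2/9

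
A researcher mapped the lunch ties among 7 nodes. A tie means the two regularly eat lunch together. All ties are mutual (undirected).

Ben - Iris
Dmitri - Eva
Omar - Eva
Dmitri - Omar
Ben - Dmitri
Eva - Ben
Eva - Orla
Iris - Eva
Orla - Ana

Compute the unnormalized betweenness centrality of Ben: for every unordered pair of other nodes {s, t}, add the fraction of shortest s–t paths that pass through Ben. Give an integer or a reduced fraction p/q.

1/2

Pairs whose geodesics pass through Ben — Dmitri–Iris: 1/2.
All other pairs contribute 0.
Summing the contributions gives betweenness(Ben) = 1/2.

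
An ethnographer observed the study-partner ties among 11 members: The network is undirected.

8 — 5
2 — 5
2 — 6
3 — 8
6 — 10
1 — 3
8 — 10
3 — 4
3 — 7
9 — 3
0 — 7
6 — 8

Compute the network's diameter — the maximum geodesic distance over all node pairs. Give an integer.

5

Eccentricity of each node (its greatest distance to any other): 0:5, 1:4, 2:5, 3:3, 4:4, 5:4, 6:4, 7:4, 8:3, 9:4, 10:4.
The maximum eccentricity is 5, realized for instance by the pair 2–0 via 2 – 6 – 8 – 3 – 7 – 0. So the diameter is 5.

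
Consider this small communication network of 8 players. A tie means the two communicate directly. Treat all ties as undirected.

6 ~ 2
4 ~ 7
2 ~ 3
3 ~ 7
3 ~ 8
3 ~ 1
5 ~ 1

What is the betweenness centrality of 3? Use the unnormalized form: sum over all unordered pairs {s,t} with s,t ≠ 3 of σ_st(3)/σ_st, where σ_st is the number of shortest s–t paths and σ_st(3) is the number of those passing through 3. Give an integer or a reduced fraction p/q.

Pairs whose geodesics pass through 3 — 2–1: 1; 2–7: 1; 2–5: 1; 2–4: 1; 2–8: 1; 6–1: 1; 6–7: 1; 6–5: 1; 6–4: 1; 6–8: 1; 1–7: 1; 1–4: 1; 1–8: 1; 7–5: 1 … (+4 more pairs).
All other pairs contribute 0.
Summing the contributions gives betweenness(3) = 18.

18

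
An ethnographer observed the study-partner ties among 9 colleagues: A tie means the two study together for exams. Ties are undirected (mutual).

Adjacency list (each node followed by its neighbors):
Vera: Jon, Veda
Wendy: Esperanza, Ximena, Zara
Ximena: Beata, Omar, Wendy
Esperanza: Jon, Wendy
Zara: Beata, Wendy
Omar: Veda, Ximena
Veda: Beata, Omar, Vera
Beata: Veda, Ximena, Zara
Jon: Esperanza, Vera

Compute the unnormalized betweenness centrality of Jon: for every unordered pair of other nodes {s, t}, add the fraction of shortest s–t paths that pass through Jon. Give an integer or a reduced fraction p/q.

3

Pairs whose geodesics pass through Jon — Veda–Esperanza: 1; Vera–Esperanza: 1; Vera–Wendy: 1.
All other pairs contribute 0.
Summing the contributions gives betweenness(Jon) = 3.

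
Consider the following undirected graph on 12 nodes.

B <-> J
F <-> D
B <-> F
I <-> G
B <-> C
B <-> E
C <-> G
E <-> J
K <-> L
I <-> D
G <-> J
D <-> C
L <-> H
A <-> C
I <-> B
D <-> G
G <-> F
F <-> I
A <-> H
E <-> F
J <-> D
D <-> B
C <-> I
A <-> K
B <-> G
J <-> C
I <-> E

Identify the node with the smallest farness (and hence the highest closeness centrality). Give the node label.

Farness (sum of distances to all others) for each node — A:21, B:19, C:17, D:20, E:26, F:25, G:20, H:29, I:20, J:21, K:29, L:37.
The smallest farness is 17, for C, so C has the highest closeness.

C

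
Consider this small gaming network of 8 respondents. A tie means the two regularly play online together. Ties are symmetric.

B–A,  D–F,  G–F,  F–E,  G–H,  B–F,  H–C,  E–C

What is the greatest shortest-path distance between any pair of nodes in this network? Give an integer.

Eccentricity of each node (its greatest distance to any other): A:4, B:3, C:4, D:3, E:3, F:2, G:3, H:4.
The maximum eccentricity is 4, realized for instance by the pair C–A via C – E – F – B – A. So the diameter is 4.

4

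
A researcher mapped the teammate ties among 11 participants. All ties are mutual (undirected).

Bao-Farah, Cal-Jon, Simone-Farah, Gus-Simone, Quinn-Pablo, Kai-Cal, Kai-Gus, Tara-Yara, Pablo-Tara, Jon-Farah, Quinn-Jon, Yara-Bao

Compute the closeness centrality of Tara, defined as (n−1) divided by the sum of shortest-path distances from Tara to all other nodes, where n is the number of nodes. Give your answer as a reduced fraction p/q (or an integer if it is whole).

1/3

Distances from Tara: Bao:2, Cal:4, Farah:3, Gus:5, Jon:3, Kai:5, Pablo:1, Quinn:2, Simone:4, Yara:1. Sum = 30.
n = 11, so closeness = 10/30 = 1/3.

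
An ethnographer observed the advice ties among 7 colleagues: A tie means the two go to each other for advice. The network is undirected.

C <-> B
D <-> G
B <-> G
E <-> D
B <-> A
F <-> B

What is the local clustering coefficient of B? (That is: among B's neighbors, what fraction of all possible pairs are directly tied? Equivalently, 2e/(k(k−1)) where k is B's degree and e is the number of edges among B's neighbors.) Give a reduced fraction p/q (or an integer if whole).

0

B's neighbors: A, C, F, and G (k = 4).
Possible neighbor pairs: C(4,2) = 6. Edges among them: none → e = 0.
Clustering(B) = 0/6 = 0.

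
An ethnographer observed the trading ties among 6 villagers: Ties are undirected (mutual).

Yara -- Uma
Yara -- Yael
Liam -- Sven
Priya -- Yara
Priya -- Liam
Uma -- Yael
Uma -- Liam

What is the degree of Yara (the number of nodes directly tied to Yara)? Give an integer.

Yara is directly tied to Priya, Uma, and Yael. That is 3 neighbors, so the degree of Yara is 3.

3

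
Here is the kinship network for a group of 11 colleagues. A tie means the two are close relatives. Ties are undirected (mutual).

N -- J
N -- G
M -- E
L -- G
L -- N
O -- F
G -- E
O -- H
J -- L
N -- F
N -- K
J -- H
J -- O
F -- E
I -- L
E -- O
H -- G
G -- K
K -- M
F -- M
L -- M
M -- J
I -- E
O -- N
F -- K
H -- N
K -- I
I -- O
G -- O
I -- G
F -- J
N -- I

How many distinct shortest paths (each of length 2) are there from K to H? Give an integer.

The shortest distance is 2. The length-2 paths are: K–N–H; K–G–H.
That gives 2 distinct shortest paths.

2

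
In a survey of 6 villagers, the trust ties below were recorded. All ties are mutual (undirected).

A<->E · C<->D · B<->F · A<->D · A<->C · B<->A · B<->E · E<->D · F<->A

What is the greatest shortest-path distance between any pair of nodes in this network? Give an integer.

2

Eccentricity of each node (its greatest distance to any other): A:1, B:2, C:2, D:2, E:2, F:2.
The maximum eccentricity is 2, realized for instance by the pair D–B via D – A – B. So the diameter is 2.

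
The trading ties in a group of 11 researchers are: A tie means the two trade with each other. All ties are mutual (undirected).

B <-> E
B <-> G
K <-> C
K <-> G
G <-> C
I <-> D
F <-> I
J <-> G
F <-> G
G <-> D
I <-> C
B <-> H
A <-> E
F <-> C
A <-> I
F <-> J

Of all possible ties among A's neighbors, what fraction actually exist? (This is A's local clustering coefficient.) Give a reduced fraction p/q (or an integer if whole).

0

A's neighbors: E and I (k = 2).
Possible neighbor pairs: C(2,2) = 1. Edges among them: none → e = 0.
Clustering(A) = 0/1.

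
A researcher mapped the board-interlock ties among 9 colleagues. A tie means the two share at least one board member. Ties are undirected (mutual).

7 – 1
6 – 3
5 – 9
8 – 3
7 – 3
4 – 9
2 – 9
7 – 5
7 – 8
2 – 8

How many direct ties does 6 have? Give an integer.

6 is directly tied to 3. That is 1 neighbor, so the degree of 6 is 1.

1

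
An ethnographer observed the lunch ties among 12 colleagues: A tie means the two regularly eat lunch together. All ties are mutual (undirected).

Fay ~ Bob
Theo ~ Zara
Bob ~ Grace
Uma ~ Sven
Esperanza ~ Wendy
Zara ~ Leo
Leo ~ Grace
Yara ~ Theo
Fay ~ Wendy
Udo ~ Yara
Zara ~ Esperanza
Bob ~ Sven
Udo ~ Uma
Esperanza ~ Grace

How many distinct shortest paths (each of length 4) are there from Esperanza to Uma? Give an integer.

The shortest distance is 4, and the only length-4 path is Esperanza–Grace–Bob–Sven–Uma. So there is exactly 1 shortest path.

1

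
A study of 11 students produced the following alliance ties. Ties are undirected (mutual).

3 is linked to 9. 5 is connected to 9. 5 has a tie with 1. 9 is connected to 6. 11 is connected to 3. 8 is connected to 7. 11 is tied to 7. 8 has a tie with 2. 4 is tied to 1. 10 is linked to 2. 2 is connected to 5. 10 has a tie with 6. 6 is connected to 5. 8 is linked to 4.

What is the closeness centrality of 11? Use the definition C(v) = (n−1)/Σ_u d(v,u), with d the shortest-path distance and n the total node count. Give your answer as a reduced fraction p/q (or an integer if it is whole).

5/13

Distances from 11: 1:4, 2:3, 3:1, 4:3, 5:3, 6:3, 7:1, 8:2, 9:2, 10:4. Sum = 26.
n = 11, so closeness = 10/26 = 5/13.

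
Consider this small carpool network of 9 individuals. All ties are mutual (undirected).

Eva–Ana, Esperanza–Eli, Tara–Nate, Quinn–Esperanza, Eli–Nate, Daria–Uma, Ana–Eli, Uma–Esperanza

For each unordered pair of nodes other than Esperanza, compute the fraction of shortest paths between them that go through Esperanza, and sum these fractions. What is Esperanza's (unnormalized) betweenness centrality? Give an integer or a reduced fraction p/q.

Pairs whose geodesics pass through Esperanza — Eva–Daria: 1; Eva–Quinn: 1; Eva–Uma: 1; Daria–Nate: 1; Daria–Quinn: 1; Daria–Eli: 1; Daria–Tara: 1; Daria–Ana: 1; Nate–Quinn: 1; Nate–Uma: 1; Quinn–Eli: 1; Quinn–Uma: 1; Quinn–Tara: 1; Quinn–Ana: 1 … (+3 more pairs).
All other pairs contribute 0.
Summing the contributions gives betweenness(Esperanza) = 17.

17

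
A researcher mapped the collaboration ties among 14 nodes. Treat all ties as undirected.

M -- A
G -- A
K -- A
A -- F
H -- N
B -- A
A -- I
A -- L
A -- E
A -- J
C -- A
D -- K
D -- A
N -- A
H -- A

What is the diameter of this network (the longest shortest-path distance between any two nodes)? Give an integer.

2

Eccentricity of each node (its greatest distance to any other): A:1, B:2, C:2, D:2, E:2, F:2, G:2, H:2, I:2, J:2, K:2, L:2, M:2, N:2.
The maximum eccentricity is 2, realized for instance by the pair D–G via D – A – G. So the diameter is 2.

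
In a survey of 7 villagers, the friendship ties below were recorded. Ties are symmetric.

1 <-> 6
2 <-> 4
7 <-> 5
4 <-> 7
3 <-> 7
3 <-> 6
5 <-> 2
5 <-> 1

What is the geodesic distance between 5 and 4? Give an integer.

2

One shortest route is 5 – 2 – 4, which uses 2 edges, and 5 and 4 are not directly tied, so nothing shorter exists. So d(5,4) = 2.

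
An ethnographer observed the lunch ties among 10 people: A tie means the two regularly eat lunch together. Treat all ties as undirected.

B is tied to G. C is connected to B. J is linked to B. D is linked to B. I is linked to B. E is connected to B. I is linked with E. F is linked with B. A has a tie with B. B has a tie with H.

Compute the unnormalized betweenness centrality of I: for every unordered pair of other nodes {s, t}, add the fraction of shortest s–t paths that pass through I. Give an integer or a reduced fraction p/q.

No shortest path between any pair of other nodes passes through I.
Summing the contributions gives betweenness(I) = 0.

0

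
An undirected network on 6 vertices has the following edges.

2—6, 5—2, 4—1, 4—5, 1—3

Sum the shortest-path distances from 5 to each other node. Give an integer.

Distances from 5: 1:2, 2:1, 3:3, 4:1, 6:2.
Sum = 2 + 1 + 3 + 1 + 2 = 9.

9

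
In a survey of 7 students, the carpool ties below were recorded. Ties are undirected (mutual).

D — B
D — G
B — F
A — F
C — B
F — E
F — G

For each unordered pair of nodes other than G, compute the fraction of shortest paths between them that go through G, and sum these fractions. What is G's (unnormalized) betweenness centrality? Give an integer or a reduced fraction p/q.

Pairs whose geodesics pass through G — D–A: 1/2; D–E: 1/2; D–F: 1/2.
All other pairs contribute 0.
Summing the contributions gives betweenness(G) = 3/2.

3/2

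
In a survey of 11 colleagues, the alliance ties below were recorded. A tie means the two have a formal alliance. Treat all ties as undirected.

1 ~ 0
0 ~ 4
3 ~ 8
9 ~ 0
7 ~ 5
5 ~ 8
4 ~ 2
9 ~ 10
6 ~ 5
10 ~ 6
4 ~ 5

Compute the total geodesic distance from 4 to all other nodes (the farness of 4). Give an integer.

Distances from 4: 0:1, 1:2, 2:1, 3:3, 5:1, 6:2, 7:2, 8:2, 9:2, 10:3.
Sum = 1 + 2 + 1 + 3 + 1 + 2 + 2 + 2 + 2 + 3 = 19.

19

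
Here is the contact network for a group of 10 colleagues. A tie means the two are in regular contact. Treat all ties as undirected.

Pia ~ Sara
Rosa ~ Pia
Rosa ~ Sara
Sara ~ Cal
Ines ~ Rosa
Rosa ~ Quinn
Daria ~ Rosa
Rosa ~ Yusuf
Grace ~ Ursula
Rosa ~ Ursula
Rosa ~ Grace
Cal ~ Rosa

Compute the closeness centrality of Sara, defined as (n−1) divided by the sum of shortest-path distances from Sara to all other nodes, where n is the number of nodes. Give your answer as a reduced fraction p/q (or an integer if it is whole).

Distances from Sara: Cal:1, Daria:2, Grace:2, Ines:2, Pia:1, Quinn:2, Rosa:1, Ursula:2, Yusuf:2. Sum = 15.
n = 10, so closeness = 9/15 = 3/5.

3/5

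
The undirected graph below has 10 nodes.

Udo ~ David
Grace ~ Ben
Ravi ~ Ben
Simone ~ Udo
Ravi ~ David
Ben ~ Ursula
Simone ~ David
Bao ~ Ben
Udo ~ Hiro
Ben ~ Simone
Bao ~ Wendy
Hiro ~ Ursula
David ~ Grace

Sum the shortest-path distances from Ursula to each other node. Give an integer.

Distances from Ursula: Bao:2, Ben:1, David:3, Grace:2, Hiro:1, Ravi:2, Simone:2, Udo:2, Wendy:3.
Sum = 2 + 1 + 3 + 2 + 1 + 2 + 2 + 2 + 3 = 18.

18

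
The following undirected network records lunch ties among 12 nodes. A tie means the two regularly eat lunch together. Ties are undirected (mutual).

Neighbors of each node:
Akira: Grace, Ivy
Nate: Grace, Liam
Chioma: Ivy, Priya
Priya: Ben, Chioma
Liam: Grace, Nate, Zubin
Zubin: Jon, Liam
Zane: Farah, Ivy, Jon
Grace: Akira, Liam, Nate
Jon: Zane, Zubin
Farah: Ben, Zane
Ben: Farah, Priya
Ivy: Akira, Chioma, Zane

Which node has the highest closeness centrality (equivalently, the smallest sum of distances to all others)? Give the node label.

Farness (sum of distances to all others) for each node — Akira:26, Ben:36, Chioma:29, Farah:30, Grace:29, Ivy:23, Jon:27, Liam:31, Nate:36, Priya:35, Zane:24, Zubin:30.
The smallest farness is 23, for Ivy, so Ivy has the highest closeness.

Ivy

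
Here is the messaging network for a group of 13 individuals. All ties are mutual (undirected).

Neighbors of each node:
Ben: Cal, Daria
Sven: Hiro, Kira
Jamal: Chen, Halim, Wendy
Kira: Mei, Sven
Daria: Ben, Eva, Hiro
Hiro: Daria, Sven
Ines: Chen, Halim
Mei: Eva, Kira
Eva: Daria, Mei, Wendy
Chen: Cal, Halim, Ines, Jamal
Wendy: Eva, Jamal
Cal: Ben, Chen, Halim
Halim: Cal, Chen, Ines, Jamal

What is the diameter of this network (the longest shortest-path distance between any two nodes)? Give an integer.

6

Eccentricity of each node (its greatest distance to any other): Ben:4, Cal:5, Chen:5, Daria:4, Eva:4, Halim:5, Hiro:5, Ines:6, Jamal:5, Kira:6, Mei:5, Sven:6, Wendy:4.
The maximum eccentricity is 6, realized for instance by the pair Sven–Ines via Sven – Hiro – Daria – Ben – Cal – Chen – Ines. So the diameter is 6.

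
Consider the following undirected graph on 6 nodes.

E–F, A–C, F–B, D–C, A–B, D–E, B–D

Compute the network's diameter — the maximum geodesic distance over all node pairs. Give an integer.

Eccentricity of each node (its greatest distance to any other): A:3, B:2, C:3, D:2, E:3, F:3.
The maximum eccentricity is 3, realized for instance by the pair F–C via F – E – D – C. So the diameter is 3.

3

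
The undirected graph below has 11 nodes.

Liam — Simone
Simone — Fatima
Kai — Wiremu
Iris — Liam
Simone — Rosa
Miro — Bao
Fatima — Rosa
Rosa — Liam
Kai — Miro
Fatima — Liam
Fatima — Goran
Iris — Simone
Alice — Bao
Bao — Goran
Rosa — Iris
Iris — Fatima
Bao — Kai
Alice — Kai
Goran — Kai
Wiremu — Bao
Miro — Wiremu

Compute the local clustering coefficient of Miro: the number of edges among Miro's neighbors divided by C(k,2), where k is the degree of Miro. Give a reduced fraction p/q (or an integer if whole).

Miro's neighbors: Bao, Kai, and Wiremu (k = 3).
Possible neighbor pairs: C(3,2) = 3. Edges among them: Bao–Kai, Bao–Wiremu, Kai–Wiremu → e = 3.
Clustering(Miro) = 3/3 = 1.

1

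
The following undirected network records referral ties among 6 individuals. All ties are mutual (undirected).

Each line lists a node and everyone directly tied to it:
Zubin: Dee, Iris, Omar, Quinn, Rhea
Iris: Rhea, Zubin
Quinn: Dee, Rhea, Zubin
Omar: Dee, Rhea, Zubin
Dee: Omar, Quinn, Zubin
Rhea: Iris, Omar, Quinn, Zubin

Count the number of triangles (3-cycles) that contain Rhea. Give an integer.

3

Rhea's neighbors: Iris, Omar, Quinn, and Zubin.
Neighbor pairs that are themselves tied: Rhea–Iris–Zubin; Rhea–Omar–Zubin; Rhea–Quinn–Zubin. Each forms one triangle with Rhea, for 3 in total.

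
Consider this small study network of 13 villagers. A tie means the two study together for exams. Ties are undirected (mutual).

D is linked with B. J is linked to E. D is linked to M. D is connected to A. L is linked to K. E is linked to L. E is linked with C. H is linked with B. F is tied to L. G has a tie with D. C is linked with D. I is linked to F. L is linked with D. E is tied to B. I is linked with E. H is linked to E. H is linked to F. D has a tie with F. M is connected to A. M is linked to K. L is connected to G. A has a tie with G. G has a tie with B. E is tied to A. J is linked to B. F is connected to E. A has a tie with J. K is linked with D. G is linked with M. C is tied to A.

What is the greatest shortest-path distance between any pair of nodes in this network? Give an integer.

Eccentricity of each node (its greatest distance to any other): A:2, B:2, C:2, D:2, E:2, F:2, G:3, H:3, I:3, J:3, K:3, L:2, M:3.
The maximum eccentricity is 3, realized for instance by the pair H–K via H – B – D – K. So the diameter is 3.

3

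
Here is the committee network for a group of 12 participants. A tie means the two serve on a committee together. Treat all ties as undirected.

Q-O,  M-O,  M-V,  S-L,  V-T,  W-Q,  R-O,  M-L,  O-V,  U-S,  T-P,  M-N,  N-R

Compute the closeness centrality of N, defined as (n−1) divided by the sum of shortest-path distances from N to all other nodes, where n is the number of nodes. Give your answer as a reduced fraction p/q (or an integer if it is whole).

Distances from N: L:2, M:1, O:2, P:4, Q:3, R:1, S:3, T:3, U:4, V:2, W:4. Sum = 29.
n = 12, so closeness = 11/29.

11/29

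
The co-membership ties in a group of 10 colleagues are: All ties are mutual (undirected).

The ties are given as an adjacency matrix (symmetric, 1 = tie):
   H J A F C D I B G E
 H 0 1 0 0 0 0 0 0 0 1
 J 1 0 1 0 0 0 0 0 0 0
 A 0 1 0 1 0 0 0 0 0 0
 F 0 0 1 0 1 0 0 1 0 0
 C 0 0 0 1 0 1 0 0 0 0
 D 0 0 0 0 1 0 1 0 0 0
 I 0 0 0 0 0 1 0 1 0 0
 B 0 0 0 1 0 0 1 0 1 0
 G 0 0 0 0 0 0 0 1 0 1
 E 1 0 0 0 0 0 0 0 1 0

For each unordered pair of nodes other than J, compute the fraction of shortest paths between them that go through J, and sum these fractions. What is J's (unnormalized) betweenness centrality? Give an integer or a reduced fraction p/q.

9/2

Pairs whose geodesics pass through J — H–A: 1; H–F: 1; H–C: 1; H–D: 1/2; A–E: 1.
All other pairs contribute 0.
Summing the contributions gives betweenness(J) = 9/2.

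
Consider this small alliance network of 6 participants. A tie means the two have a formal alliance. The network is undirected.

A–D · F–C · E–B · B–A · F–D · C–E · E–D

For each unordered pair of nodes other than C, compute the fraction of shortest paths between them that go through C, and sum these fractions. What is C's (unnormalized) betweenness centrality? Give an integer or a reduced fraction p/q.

Pairs whose geodesics pass through C — B–F: 1/3; E–F: 1/2.
All other pairs contribute 0.
Summing the contributions gives betweenness(C) = 5/6.

5/6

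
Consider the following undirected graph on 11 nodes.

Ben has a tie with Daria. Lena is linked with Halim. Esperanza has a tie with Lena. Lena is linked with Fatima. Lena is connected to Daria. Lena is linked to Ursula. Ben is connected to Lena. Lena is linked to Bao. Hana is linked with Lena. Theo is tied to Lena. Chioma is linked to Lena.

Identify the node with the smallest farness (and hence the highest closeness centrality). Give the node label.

Lena

Farness (sum of distances to all others) for each node — Bao:19, Ben:18, Chioma:19, Daria:18, Esperanza:19, Fatima:19, Halim:19, Hana:19, Lena:10, Theo:19, Ursula:19.
The smallest farness is 10, for Lena, so Lena has the highest closeness.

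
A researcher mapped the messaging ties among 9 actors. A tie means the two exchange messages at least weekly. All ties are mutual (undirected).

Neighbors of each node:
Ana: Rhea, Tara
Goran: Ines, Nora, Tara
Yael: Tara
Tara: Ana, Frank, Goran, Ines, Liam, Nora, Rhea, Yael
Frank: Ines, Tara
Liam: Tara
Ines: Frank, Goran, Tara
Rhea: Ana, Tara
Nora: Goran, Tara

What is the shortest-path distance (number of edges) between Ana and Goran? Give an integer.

2

One shortest route is Ana – Tara – Goran, which uses 2 edges, and Ana and Goran are not directly tied, so nothing shorter exists. So d(Ana,Goran) = 2.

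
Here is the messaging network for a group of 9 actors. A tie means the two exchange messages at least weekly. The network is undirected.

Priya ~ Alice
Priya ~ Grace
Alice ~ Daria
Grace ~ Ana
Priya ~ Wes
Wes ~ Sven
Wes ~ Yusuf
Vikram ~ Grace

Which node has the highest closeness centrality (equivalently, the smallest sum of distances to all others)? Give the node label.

Farness (sum of distances to all others) for each node — Alice:18, Ana:23, Daria:25, Grace:16, Priya:13, Sven:23, Vikram:23, Wes:16, Yusuf:23.
The smallest farness is 13, for Priya, so Priya has the highest closeness.

Priya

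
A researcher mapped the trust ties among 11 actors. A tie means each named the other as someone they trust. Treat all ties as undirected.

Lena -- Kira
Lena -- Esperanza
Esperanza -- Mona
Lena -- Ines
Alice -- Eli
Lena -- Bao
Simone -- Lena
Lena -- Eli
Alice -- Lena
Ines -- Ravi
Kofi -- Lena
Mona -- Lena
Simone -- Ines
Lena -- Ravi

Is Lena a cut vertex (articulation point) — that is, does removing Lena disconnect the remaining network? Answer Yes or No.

Yes

Removing Lena leaves {Alice and Eli} with no path to {Ines, Ravi, and Simone}, so the network splits into 6 components. Lena is a cut vertex.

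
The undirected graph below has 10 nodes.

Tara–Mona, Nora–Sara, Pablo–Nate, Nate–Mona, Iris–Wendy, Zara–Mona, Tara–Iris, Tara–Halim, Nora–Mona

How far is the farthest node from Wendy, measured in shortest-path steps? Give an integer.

Distances from Wendy: Halim:3, Iris:1, Mona:3, Nate:4, Nora:4, Pablo:5, Sara:5, Tara:2, Zara:4.
The largest is 5 (to Pablo and Sara), so the eccentricity of Wendy is 5.

5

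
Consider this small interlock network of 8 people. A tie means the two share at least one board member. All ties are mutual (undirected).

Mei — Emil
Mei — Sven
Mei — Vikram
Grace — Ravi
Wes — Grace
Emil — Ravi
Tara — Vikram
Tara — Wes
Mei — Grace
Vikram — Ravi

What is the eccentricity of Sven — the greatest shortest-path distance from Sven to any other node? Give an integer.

Distances from Sven: Emil:2, Grace:2, Mei:1, Ravi:3, Tara:3, Vikram:2, Wes:3.
The largest is 3 (to Ravi, Tara, and Wes), so the eccentricity of Sven is 3.

3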